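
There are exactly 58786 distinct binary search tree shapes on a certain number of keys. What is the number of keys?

Binary search tree shapes on n keys are counted by C_n. Since C_11 = 58786, the index is 11.

11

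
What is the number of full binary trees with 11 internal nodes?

58786

The number of full binary trees on 11 internal nodes is the Catalan number C_11.
C_11 = C(22,11)/12 = 705432/12 = 58786.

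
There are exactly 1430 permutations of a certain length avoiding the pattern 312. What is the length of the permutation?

8

Permutations of [n] avoiding a fixed length-3 pattern are counted by C_n. The Catalan number equal to 1430 is C_8.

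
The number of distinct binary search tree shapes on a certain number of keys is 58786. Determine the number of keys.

Binary search tree shapes on n keys are counted by C_n. Since C_11 = 58786, the index is 11.

11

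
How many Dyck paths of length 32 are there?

Dyck paths of semilength n (length 2n) are counted by C_n; here n = 16.
C_16 = C_15 · 2(2·15+1)/(15+2) = 9694845 · 62/17 = 35357670.

35357670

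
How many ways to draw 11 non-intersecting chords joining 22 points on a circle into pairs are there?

Non-crossing perfect matchings of 2n points on a circle are counted by C_n; with 22 points, n = 11.
C_11 = 58786.

58786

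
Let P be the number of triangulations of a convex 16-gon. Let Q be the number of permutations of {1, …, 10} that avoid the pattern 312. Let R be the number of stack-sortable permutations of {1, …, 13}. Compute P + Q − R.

A convex 16-gon is triangulated into 14 triangles, and the number of such triangulations is the Catalan number C_{16−2} = C_14. So P = C_14 = 2674440.
Permutations of [n] avoiding any single length-3 pattern are counted by C_n; here n = 10. So Q = C_10 = 16796.
By Knuth's characterisation, the stack-sortable permutations of length 13 are the 231-avoiders, numbering C_13. So R = C_13 = 742900.
P + Q − R = 2674440 + 16796 − 742900 = 1948336.

1948336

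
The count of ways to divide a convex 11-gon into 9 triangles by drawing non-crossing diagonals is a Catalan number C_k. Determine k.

9

The number of triangulations of an 11-gon is the Catalan number C_9 (index = sides − 2).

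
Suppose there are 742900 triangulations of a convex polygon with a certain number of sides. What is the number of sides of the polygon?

Triangulations of a convex m-gon are counted by C_{m−2}. Since C_13 = 742900, the index is 13.
So m − 2 = 13, giving m = 15 sides.

15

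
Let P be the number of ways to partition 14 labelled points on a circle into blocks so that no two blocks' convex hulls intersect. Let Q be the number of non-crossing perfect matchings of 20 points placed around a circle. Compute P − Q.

2657644

Non-crossing partitions of an n-element set are counted by C_n; here n = 14. So P = C_14 = 2674440.
Pairing 20 circle points by 10 non-crossing chords gives C_10 matchings. So Q = C_10 = 16796.
P − Q = 2674440 − 16796 = 2657644.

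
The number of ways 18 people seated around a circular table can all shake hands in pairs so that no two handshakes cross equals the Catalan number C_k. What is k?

9

Non-crossing handshake pairings of 2n people are counted by C_n; 18 people gives n = 9.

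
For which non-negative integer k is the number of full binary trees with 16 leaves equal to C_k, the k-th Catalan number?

A full binary tree with L leaves has L−1 internal nodes and is counted by C_{L−1}; L = 16 gives C_15.

15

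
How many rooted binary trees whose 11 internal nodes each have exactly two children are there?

Full binary trees with n internal nodes are counted by C_n; here n = 11.
C_11 = C(22,11)/12 = 705432/12 = 58786.

58786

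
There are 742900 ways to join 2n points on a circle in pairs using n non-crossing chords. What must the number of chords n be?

Non-crossing pairings of 2n points on a circle are counted by C_n. The Catalan number equal to 742900 is C_13.

13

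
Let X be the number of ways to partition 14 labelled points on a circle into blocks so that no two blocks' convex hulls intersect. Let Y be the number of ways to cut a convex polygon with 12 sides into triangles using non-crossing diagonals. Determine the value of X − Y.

2657644

Non-crossing partitions of an n-element set are counted by C_n; here n = 14. So X = C_14 = 2674440.
Triangulations of a convex m-gon are counted by C_{m−2}; with m = 12 this is C_10. So Y = C_10 = 16796.
X − Y = 2674440 − 16796 = 2657644.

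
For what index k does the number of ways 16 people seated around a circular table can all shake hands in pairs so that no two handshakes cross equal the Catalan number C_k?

8

With 16 = 2·8 people, non-crossing handshake pairings are non-crossing perfect matchings on a circle, counted by C_8.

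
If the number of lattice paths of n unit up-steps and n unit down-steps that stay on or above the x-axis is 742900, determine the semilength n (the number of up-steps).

13

Dyck paths of semilength n are counted by C_n. Since C_13 = 742900, the index is 13.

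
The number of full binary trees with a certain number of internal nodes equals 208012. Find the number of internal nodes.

12

Full binary trees with n internal nodes are counted by C_n. Since C_12 = 208012, the index is 12.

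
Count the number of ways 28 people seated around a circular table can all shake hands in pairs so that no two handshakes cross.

2674440

With 28 = 2·14 people, non-crossing handshake pairings are non-crossing perfect matchings on a circle, counted by C_14.
C_14 = C(28,14)/15 = 40116600/15 = 2674440.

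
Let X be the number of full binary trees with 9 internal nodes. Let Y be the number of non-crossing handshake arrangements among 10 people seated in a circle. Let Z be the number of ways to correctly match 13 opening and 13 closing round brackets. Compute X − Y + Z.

Full binary trees with n internal nodes are counted by C_n; here n = 9. So X = C_9 = 4862.
With 10 = 2·5 people, non-crossing handshake pairings are non-crossing perfect matchings on a circle, counted by C_5. So Y = C_5 = 42.
With 13 pairs the number of balanced bracket strings is the Catalan number C_13. So Z = C_13 = 742900.
X − Y + Z = 4862 − 42 + 742900 = 747720.

747720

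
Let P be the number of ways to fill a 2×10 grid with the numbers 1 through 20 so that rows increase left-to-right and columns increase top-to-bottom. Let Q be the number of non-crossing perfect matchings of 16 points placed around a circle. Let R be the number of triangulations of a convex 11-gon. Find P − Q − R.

10504

Standard Young tableaux of shape 2×n are counted by C_n; here n = 10. So P = C_10 = 16796.
Pairing 16 circle points by 8 non-crossing chords gives C_8 matchings. So Q = C_8 = 1430.
Triangulations of a convex m-gon are counted by C_{m−2}; with m = 11 this is C_9. So R = C_9 = 4862.
P − Q − R = 16796 − 1430 − 4862 = 10504.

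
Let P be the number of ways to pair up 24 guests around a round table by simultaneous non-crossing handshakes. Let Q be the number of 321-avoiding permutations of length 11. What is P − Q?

149226

With 24 = 2·12 people, non-crossing handshake pairings are non-crossing perfect matchings on a circle, counted by C_12. So P = C_12 = 208012.
Permutations of [n] avoiding any single length-3 pattern are counted by C_n; here n = 11. So Q = C_11 = 58786.
P − Q = 208012 − 58786 = 149226.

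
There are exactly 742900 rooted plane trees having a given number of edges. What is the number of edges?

13

Rooted ordered trees with n edges are counted by C_n. Since C_13 = 742900, the index is 13.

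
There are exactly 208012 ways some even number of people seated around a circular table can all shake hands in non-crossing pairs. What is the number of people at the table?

Non-crossing handshake pairings of 2n people are counted by C_n; 208012 = C_12.
So n = 12, and there are 2n = 24 people.

24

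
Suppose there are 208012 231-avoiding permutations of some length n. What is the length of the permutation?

12

Permutations of [n] avoiding a fixed length-3 pattern are counted by C_n; 208012 = C_12.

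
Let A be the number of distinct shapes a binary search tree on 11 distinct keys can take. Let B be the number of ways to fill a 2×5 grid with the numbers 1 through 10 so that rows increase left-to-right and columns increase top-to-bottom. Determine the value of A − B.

Rooted binary trees with 11 nodes (each child slot possibly empty) number C_11. So A = C_11 = 58786.
Standard Young tableaux of shape 2×n are counted by C_n; here n = 5. So B = C_5 = 42.
A − B = 58786 − 42 = 58744.

58744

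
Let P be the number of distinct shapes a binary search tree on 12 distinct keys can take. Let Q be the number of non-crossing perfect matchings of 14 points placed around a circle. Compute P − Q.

207583

There are C_n binary search tree shapes on n keys; with n = 12 that is C_12. So P = C_12 = 208012.
Pairing 14 circle points by 7 non-crossing chords gives C_7 matchings. So Q = C_7 = 429.
P − Q = 208012 − 429 = 207583.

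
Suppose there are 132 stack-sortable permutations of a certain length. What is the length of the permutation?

6

Stack-sortable permutations of [n] are counted by C_n, and C_6 = 132.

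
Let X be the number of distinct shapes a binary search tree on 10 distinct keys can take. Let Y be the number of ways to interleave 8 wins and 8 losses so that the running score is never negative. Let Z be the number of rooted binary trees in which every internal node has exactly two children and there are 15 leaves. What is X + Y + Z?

2692666

There are C_n binary search tree shapes on n keys; with n = 10 that is C_10. So X = C_10 = 16796.
Reading a vote for the leader as '(' and for the other as ')' turns such a sequence into a balanced string of 8 pairs, so the count is C_8. So Y = C_8 = 1430.
A full binary tree with L leaves has L−1 internal nodes and is counted by C_{L−1}; L = 15 gives C_14. So Z = C_14 = 2674440.
X + Y + Z = 16796 + 1430 + 2674440 = 2692666.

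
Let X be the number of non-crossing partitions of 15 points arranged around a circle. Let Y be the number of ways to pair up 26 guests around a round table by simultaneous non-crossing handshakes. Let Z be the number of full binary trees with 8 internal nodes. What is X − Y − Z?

8950515

Non-crossing partitions of an n-element set are counted by C_n; here n = 15. So X = C_15 = 9694845.
Non-crossing handshake pairings of 2n people are counted by C_n; 26 people gives n = 13. So Y = C_13 = 742900.
The number of full binary trees on 8 internal nodes is the Catalan number C_8. So Z = C_8 = 1430.
X − Y − Z = 9694845 − 742900 − 1430 = 8950515.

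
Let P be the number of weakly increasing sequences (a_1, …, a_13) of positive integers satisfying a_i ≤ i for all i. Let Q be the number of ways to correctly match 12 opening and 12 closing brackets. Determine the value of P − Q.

534888

Weakly increasing sequences with a_i ≤ i biject with Dyck paths of semilength 13, so there are C_13. So P = C_13 = 742900.
A balanced arrangement of 12 bracket pairs is a Dyck word of semilength 12, so the count is C_12. So Q = C_12 = 208012.
P − Q = 742900 − 208012 = 534888.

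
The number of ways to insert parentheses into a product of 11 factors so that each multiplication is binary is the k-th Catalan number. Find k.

Parenthesizations of m factors correspond to full binary trees with m leaves, counted by C_{m−1}; m = 11 gives C_10.

10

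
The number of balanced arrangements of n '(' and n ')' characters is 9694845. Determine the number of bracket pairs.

15

Balanced strings of n bracket-pairs are counted by C_n. Since C_15 = 9694845, the index is 15.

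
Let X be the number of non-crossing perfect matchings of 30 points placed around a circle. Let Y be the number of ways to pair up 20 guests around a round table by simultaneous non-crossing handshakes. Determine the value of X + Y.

Non-crossing perfect matchings of 2n points on a circle are counted by C_n; with 30 points, n = 15. So X = C_15 = 9694845.
Non-crossing handshake pairings of 2n people are counted by C_n; 20 people gives n = 10. So Y = C_10 = 16796.
X + Y = 9694845 + 16796 = 9711641.

9711641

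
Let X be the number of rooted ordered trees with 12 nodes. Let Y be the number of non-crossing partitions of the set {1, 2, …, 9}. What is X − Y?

A rooted plane tree on 12 nodes has 11 edges, and such trees are counted by C_11. So X = C_11 = 58786.
Non-crossing partitions of an n-element set are counted by C_n; here n = 9. So Y = C_9 = 4862.
X − Y = 58786 − 4862 = 53924.

53924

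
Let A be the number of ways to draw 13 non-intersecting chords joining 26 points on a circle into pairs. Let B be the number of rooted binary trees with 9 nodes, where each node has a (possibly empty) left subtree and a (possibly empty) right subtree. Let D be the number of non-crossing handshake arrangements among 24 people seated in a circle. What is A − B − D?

530026

Non-crossing perfect matchings of 2n points on a circle are counted by C_n; with 26 points, n = 13. So A = C_13 = 742900.
Rooted binary trees with 9 nodes (each child slot possibly empty) number C_9. So B = C_9 = 4862.
Non-crossing handshake pairings of 2n people are counted by C_n; 24 people gives n = 12. So D = C_12 = 208012.
A − B − D = 742900 − 4862 − 208012 = 530026.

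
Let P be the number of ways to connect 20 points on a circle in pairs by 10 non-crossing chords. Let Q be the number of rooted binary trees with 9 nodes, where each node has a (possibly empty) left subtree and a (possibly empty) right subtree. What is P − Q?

Non-crossing perfect matchings of 2n points on a circle are counted by C_n; with 20 points, n = 10. So P = C_10 = 16796.
There are C_n binary search tree shapes on n keys; with n = 9 that is C_9. So Q = C_9 = 4862.
P − Q = 16796 − 4862 = 11934.

11934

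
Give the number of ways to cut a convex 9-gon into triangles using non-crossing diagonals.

429

A convex 9-gon is triangulated into 7 triangles, and the number of such triangulations is the Catalan number C_{9−2} = C_7.
C_7 = C_6 · 2(2·6+1)/(6+2) = 132 · 26/8 = 429.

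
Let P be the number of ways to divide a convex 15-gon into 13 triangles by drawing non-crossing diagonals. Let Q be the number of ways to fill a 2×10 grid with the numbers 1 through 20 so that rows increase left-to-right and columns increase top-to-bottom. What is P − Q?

A convex 15-gon is triangulated into 13 triangles, and the number of such triangulations is the Catalan number C_{15−2} = C_13. So P = C_13 = 742900.
By the hook-length formula (or a Dyck-path bijection), SYT of shape 2×10 number C_10. So Q = C_10 = 16796.
P − Q = 742900 − 16796 = 726104.

726104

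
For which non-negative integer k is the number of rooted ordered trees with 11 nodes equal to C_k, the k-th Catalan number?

Rooted ordered (plane) trees on m nodes have m−1 edges and are counted by C_{m−1}; m = 11 gives C_10.

10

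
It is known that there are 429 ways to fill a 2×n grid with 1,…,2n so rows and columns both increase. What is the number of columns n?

Standard Young tableaux of shape 2×n are counted by C_n; 429 = C_7.

7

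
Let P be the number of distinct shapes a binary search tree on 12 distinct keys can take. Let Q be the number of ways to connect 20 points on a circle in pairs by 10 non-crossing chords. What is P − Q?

There are C_n binary search tree shapes on n keys; with n = 12 that is C_12. So P = C_12 = 208012.
Pairing 20 circle points by 10 non-crossing chords gives C_10 matchings. So Q = C_10 = 16796.
P − Q = 208012 − 16796 = 191216.

191216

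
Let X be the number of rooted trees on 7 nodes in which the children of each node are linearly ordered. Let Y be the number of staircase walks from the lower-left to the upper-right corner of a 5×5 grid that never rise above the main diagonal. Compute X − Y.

Rooted ordered (plane) trees on m nodes have m−1 edges and are counted by C_{m−1}; m = 7 gives C_6. So X = C_6 = 132.
Sub-diagonal monotone paths from (0,0) to (5,5) biject with Dyck paths of semilength 5, giving C_5. So Y = C_5 = 42.
X − Y = 132 − 42 = 90.

90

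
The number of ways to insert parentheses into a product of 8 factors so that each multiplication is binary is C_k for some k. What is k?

7

Parenthesizations of m factors correspond to full binary trees with m leaves, counted by C_{m−1}; m = 8 gives C_7.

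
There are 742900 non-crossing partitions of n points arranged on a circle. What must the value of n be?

13

Non-crossing partitions of [n] are counted by C_n; 742900 = C_13.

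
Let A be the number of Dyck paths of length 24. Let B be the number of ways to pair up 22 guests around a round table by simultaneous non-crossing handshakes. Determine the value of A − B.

149226

A Dyck path with 12 up-steps and 12 down-steps has semilength 12, so there are C_12 of them. So A = C_12 = 208012.
Non-crossing handshake pairings of 2n people are counted by C_n; 22 people gives n = 11. So B = C_11 = 58786.
A − B = 208012 − 58786 = 149226.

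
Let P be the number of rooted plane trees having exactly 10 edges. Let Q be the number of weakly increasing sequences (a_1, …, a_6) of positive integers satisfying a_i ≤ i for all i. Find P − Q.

16664

Rooted ordered trees with n edges are counted by C_n; here n = 10. So P = C_10 = 16796.
Such sub-staircase sequences of length n are counted by C_n; here n = 6. So Q = C_6 = 132.
P − Q = 16796 − 132 = 16664.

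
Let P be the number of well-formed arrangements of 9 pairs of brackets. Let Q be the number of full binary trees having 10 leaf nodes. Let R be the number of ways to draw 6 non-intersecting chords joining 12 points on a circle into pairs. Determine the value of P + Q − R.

9592

Balanced strings of n pairs of brackets are counted by C_n; here n = 9. So P = C_9 = 4862.
A full binary tree with L leaves has L−1 internal nodes and is counted by C_{L−1}; L = 10 gives C_9. So Q = C_9 = 4862.
Non-crossing perfect matchings of 2n points on a circle are counted by C_n; with 12 points, n = 6. So R = C_6 = 132.
P + Q − R = 4862 + 4862 − 132 = 9592.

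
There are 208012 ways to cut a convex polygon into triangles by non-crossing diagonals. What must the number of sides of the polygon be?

Triangulations of a convex m-gon are counted by C_{m−2}. Since C_12 = 208012, the index is 12.
So m − 2 = 12, giving m = 14 sides.

14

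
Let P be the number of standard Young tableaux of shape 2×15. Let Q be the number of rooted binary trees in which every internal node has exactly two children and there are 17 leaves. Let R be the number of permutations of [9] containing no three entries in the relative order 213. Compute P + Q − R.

45047653

Standard Young tableaux of shape 2×n are counted by C_n; here n = 15. So P = C_15 = 9694845.
A full binary tree with L leaves has L−1 internal nodes and is counted by C_{L−1}; L = 17 gives C_16. So Q = C_16 = 35357670.
For any fixed pattern of length 3, the pattern-avoiding permutations of [9] number C_9. So R = C_9 = 4862.
P + Q − R = 9694845 + 35357670 − 4862 = 45047653.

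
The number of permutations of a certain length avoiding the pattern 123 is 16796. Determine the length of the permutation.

10

Permutations of [n] avoiding a fixed length-3 pattern are counted by C_n. The Catalan number equal to 16796 is C_10.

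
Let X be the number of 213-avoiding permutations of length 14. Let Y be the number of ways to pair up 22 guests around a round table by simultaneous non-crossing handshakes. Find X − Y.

2615654

For any fixed pattern of length 3, the pattern-avoiding permutations of [14] number C_14. So X = C_14 = 2674440.
Non-crossing handshake pairings of 2n people are counted by C_n; 22 people gives n = 11. So Y = C_11 = 58786.
X − Y = 2674440 − 58786 = 2615654.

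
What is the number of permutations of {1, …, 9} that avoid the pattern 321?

For any fixed pattern of length 3, the pattern-avoiding permutations of [9] number C_9.
C_9 = 4862.

4862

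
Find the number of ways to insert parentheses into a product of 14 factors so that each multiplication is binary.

Parenthesizations of m factors correspond to full binary trees with m leaves, counted by C_{m−1}; m = 14 gives C_13.
C_13 = 742900.

742900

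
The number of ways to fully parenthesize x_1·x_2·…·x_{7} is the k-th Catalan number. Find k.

Bracketing 7 factors into binary products is counted by C_{7−1} = C_6.

6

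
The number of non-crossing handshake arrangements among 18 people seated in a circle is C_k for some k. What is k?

9

Non-crossing handshake pairings of 2n people are counted by C_n; 18 people gives n = 9.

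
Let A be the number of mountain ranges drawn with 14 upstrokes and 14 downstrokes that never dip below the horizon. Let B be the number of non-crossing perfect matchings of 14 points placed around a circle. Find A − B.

Dyck paths of semilength n (length 2n) are counted by C_n; here n = 14. So A = C_14 = 2674440.
Pairing 14 circle points by 7 non-crossing chords gives C_7 matchings. So B = C_7 = 429.
A − B = 2674440 − 429 = 2674011.

2674011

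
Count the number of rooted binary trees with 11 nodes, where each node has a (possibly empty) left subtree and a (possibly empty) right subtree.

58786

There are C_n binary search tree shapes on n keys; with n = 11 that is C_11.
C_11 = C(22,11)/12 = 705432/12 = 58786.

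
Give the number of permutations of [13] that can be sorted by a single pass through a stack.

By Knuth's characterisation, the stack-sortable permutations of length 13 are the 231-avoiders, numbering C_13.
C_13 = C(26,13)/14 = 10400600/14 = 742900.

742900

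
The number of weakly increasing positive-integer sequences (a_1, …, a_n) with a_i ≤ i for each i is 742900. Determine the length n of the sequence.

Such sub-staircase sequences of length n are counted by C_n, and C_13 = 742900.

13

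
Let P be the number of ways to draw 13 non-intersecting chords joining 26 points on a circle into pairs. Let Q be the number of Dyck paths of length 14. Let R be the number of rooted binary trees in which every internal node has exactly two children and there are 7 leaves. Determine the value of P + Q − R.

Pairing 26 circle points by 13 non-crossing chords gives C_13 matchings. So P = C_13 = 742900.
A Dyck path with 7 up-steps and 7 down-steps has semilength 7, so there are C_7 of them. So Q = C_7 = 429.
Full binary trees with 7 leaves have 7−1 = 6 internal nodes, so there are C_6 of them. So R = C_6 = 132.
P + Q − R = 742900 + 429 − 132 = 743197.

743197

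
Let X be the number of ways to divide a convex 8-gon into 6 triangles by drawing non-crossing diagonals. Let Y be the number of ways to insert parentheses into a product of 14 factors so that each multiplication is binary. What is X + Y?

743032

The number of triangulations of an 8-gon is the Catalan number C_6 (index = sides − 2). So X = C_6 = 132.
Ways to associate a product of 14 factors correspond to binary trees on 14 leaves, so the count is C_13. So Y = C_13 = 742900.
X + Y = 132 + 742900 = 743032.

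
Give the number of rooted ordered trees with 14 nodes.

742900

Rooted ordered (plane) trees on m nodes have m−1 edges and are counted by C_{m−1}; m = 14 gives C_13.
C_13 = C(26,13)/14 = 10400600/14 = 742900.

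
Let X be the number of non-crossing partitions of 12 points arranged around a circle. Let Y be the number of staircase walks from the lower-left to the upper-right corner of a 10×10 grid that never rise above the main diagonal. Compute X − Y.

191216

Non-crossing partitions of an n-element set are counted by C_n; here n = 12. So X = C_12 = 208012.
Monotone paths in an n×n grid that stay weakly below the diagonal are counted by C_n; here n = 10. So Y = C_10 = 16796.
X − Y = 208012 − 16796 = 191216.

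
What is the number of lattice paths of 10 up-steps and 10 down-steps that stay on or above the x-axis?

Paths of 10 up- and 10 down-steps that never dip below the axis are Dyck paths; their count is C_10.
C_10 = C_9 · 2(2·9+1)/(9+2) = 4862 · 38/11 = 16796.

16796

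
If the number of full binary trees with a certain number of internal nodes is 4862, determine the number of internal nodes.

Full binary trees with n internal nodes are counted by C_n. The Catalan number equal to 4862 is C_9.

9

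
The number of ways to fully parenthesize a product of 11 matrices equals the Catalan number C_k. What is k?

Parenthesizations of m factors correspond to full binary trees with m leaves, counted by C_{m−1}; m = 11 gives C_10.

10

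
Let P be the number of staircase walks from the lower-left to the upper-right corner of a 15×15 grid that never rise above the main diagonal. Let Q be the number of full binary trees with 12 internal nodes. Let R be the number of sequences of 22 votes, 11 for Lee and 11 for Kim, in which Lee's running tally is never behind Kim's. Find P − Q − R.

9428047

Monotone paths in an n×n grid that stay weakly below the diagonal are counted by C_n; here n = 15. So P = C_15 = 9694845.
Full binary trees with n internal nodes are counted by C_n; here n = 12. So Q = C_12 = 208012.
Ballot sequences with n votes each where one side never trails are Dyck words, counted by C_n; here n = 11. So R = C_11 = 58786.
P − Q − R = 9694845 − 208012 − 58786 = 9428047.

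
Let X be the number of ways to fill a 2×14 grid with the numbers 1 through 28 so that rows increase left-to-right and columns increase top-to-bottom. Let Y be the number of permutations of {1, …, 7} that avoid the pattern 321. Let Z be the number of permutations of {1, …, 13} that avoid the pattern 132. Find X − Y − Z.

Standard Young tableaux of shape 2×n are counted by C_n; here n = 14. So X = C_14 = 2674440.
Permutations of [n] avoiding any single length-3 pattern are counted by C_n; here n = 7. So Y = C_7 = 429.
For any fixed pattern of length 3, the pattern-avoiding permutations of [13] number C_13. So Z = C_13 = 742900.
X − Y − Z = 2674440 − 429 − 742900 = 1931111.

1931111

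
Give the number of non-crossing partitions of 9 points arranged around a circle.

The non-crossing partitions of [9] form a lattice of size C_9.
C_9 = C_8 · 2(2·8+1)/(8+2) = 1430 · 34/10 = 4862.

4862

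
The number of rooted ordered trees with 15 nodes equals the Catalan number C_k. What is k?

14

Rooted ordered (plane) trees on m nodes have m−1 edges and are counted by C_{m−1}; m = 15 gives C_14.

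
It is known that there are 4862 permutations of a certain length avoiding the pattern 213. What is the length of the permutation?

Permutations of [n] avoiding a fixed length-3 pattern are counted by C_n. The Catalan number equal to 4862 is C_9.

9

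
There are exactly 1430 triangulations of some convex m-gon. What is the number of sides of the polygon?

10

Triangulations of a convex m-gon are counted by C_{m−2}, and C_8 = 1430.
So m − 2 = 8, giving m = 10 sides.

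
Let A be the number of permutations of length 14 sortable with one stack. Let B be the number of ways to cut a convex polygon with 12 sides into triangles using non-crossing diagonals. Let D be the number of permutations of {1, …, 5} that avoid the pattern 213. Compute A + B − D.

By Knuth's characterisation, the stack-sortable permutations of length 14 are the 231-avoiders, numbering C_14. So A = C_14 = 2674440.
A convex 12-gon is triangulated into 10 triangles, and the number of such triangulations is the Catalan number C_{12−2} = C_10. So B = C_10 = 16796.
Permutations of [n] avoiding any single length-3 pattern are counted by C_n; here n = 5. So D = C_5 = 42.
A + B − D = 2674440 + 16796 − 42 = 2691194.

2691194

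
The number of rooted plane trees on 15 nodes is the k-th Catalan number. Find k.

14

A rooted plane tree on 15 nodes has 14 edges, and such trees are counted by C_14.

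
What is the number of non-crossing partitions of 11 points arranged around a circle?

Non-crossing partitions of an n-element set are counted by C_n; here n = 11.
C_11 = C_10 · 2(2·10+1)/(10+2) = 16796 · 42/12 = 58786.

58786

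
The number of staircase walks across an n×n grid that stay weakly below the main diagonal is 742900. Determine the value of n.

Such diagonal-avoiding paths in an n×n grid are counted by C_n. The Catalan number equal to 742900 is C_13.

13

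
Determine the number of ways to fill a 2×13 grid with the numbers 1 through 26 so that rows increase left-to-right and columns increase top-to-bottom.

By the hook-length formula (or a Dyck-path bijection), SYT of shape 2×13 number C_13.
C_13 = C(26,13)/14 = 10400600/14 = 742900.

742900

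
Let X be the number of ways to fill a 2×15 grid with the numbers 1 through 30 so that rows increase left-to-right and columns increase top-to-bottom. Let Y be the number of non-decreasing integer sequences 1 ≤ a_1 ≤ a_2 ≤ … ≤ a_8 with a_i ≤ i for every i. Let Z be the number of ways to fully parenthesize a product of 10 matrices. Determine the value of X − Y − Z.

Standard Young tableaux of shape 2×n are counted by C_n; here n = 15. So X = C_15 = 9694845.
Weakly increasing sequences with a_i ≤ i biject with Dyck paths of semilength 8, so there are C_8. So Y = C_8 = 1430.
Ways to associate a product of 10 factors correspond to binary trees on 10 leaves, so the count is C_9. So Z = C_9 = 4862.
X − Y − Z = 9694845 − 1430 − 4862 = 9688553.

9688553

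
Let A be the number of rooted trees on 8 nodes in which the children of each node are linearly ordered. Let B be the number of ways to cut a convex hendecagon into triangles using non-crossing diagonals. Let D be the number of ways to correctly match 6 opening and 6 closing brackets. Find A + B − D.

5159

A rooted plane tree on 8 nodes has 7 edges, and such trees are counted by C_7. So A = C_7 = 429.
Triangulations of a convex m-gon are counted by C_{m−2}; with m = 11 this is C_9. So B = C_9 = 4862.
With 6 pairs the number of balanced bracket strings is the Catalan number C_6. So D = C_6 = 132.
A + B − D = 429 + 4862 − 132 = 5159.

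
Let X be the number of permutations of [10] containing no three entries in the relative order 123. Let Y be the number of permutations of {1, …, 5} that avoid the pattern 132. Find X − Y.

Permutations of [n] avoiding any single length-3 pattern are counted by C_n; here n = 10. So X = C_10 = 16796.
Permutations of [n] avoiding any single length-3 pattern are counted by C_n; here n = 5. So Y = C_5 = 42.
X − Y = 16796 − 42 = 16754.

16754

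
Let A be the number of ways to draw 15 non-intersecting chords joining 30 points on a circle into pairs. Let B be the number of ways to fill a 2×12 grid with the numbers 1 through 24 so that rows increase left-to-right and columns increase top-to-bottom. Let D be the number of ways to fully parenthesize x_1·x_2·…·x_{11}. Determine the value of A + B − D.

Pairing 30 circle points by 15 non-crossing chords gives C_15 matchings. So A = C_15 = 9694845.
Standard Young tableaux of shape 2×n are counted by C_n; here n = 12. So B = C_12 = 208012.
Bracketing 11 factors into binary products is counted by C_{11−1} = C_10. So D = C_10 = 16796.
A + B − D = 9694845 + 208012 − 16796 = 9886061.

9886061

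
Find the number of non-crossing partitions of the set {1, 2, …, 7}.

429

The non-crossing partitions of [7] form a lattice of size C_7.
C_7 = C(14,7)/8 = 3432/8 = 429.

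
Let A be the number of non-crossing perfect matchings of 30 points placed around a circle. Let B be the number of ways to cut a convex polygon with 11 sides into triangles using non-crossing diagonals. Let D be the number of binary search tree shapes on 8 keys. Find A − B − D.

9688553

Pairing 30 circle points by 15 non-crossing chords gives C_15 matchings. So A = C_15 = 9694845.
Triangulations of a convex m-gon are counted by C_{m−2}; with m = 11 this is C_9. So B = C_9 = 4862.
Rooted binary trees with 8 nodes (each child slot possibly empty) number C_8. So D = C_8 = 1430.
A − B − D = 9694845 − 4862 − 1430 = 9688553.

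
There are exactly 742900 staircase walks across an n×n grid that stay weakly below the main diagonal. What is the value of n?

13

Such diagonal-avoiding paths in an n×n grid are counted by C_n. The Catalan number equal to 742900 is C_13.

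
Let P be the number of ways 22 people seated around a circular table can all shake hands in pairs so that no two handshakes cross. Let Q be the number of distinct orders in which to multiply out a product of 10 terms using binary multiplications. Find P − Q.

Non-crossing handshake pairings of 2n people are counted by C_n; 22 people gives n = 11. So P = C_11 = 58786.
Bracketing 10 factors into binary products is counted by C_{10−1} = C_9. So Q = C_9 = 4862.
P − Q = 58786 − 4862 = 53924.

53924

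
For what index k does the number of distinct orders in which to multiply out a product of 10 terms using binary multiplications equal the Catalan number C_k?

9

Parenthesizations of m factors correspond to full binary trees with m leaves, counted by C_{m−1}; m = 10 gives C_9.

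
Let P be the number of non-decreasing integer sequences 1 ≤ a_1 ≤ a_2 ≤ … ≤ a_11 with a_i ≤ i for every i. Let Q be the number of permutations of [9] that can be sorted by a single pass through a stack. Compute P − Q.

53924

Such sub-staircase sequences of length n are counted by C_n; here n = 11. So P = C_11 = 58786.
By Knuth's characterisation, the stack-sortable permutations of length 9 are the 231-avoiders, numbering C_9. So Q = C_9 = 4862.
P − Q = 58786 − 4862 = 53924.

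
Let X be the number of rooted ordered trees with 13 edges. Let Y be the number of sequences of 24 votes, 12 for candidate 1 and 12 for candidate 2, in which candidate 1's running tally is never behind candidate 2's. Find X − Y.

534888

A rooted plane tree with 13 edges has 14 nodes, and the count is C_13. So X = C_13 = 742900.
Reading a vote for the leader as '(' and for the other as ')' turns such a sequence into a balanced string of 12 pairs, so the count is C_12. So Y = C_12 = 208012.
X − Y = 742900 − 208012 = 534888.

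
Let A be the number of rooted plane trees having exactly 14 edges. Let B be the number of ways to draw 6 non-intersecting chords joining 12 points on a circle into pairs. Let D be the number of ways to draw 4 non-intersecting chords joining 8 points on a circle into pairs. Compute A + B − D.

2674558

Rooted ordered trees with n edges are counted by C_n; here n = 14. So A = C_14 = 2674440.
Non-crossing perfect matchings of 2n points on a circle are counted by C_n; with 12 points, n = 6. So B = C_6 = 132.
Non-crossing perfect matchings of 2n points on a circle are counted by C_n; with 8 points, n = 4. So D = C_4 = 14.
A + B − D = 2674440 + 132 − 14 = 2674558.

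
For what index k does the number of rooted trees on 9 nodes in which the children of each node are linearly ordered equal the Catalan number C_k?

A rooted plane tree on 9 nodes has 8 edges, and such trees are counted by C_8.

8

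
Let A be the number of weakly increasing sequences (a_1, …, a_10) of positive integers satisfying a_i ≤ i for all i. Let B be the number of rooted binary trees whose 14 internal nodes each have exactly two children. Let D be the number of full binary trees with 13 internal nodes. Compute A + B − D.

1948336

Weakly increasing sequences with a_i ≤ i biject with Dyck paths of semilength 10, so there are C_10. So A = C_10 = 16796.
Full binary trees with n internal nodes are counted by C_n; here n = 14. So B = C_14 = 2674440.
Full binary trees with n internal nodes are counted by C_n; here n = 13. So D = C_13 = 742900.
A + B − D = 16796 + 2674440 − 742900 = 1948336.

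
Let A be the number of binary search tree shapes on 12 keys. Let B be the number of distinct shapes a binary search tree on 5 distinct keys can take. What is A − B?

207970

Rooted binary trees with 12 nodes (each child slot possibly empty) number C_12. So A = C_12 = 208012.
There are C_n binary search tree shapes on n keys; with n = 5 that is C_5. So B = C_5 = 42.
A − B = 208012 − 42 = 207970.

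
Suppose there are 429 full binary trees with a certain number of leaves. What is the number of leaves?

8

Full binary trees with L leaves are counted by C_{L−1}, and C_7 = 429.
So the index is 7, and the number of leaves is 7 + 1 = 8.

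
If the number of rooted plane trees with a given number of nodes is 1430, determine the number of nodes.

Rooted ordered trees on m nodes are counted by C_{m−1}; 1430 = C_8.
So the index is 8, and the number of nodes is 8 + 1 = 9.

9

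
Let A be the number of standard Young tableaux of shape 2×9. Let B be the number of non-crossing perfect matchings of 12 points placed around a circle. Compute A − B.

Standard Young tableaux of shape 2×n are counted by C_n; here n = 9. So A = C_9 = 4862.
Pairing 12 circle points by 6 non-crossing chords gives C_6 matchings. So B = C_6 = 132.
A − B = 4862 − 132 = 4730.

4730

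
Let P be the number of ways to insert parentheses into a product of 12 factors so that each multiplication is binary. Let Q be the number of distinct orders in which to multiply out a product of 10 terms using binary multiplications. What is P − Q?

53924

Parenthesizations of m factors correspond to full binary trees with m leaves, counted by C_{m−1}; m = 12 gives C_11. So P = C_11 = 58786.
Parenthesizations of m factors correspond to full binary trees with m leaves, counted by C_{m−1}; m = 10 gives C_9. So Q = C_9 = 4862.
P − Q = 58786 − 4862 = 53924.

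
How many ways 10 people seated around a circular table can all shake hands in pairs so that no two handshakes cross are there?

With 10 = 2·5 people, non-crossing handshake pairings are non-crossing perfect matchings on a circle, counted by C_5.
C_5 = 42.

42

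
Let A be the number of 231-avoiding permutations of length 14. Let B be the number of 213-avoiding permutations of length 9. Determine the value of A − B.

Permutations of [n] avoiding any single length-3 pattern are counted by C_n; here n = 14. So A = C_14 = 2674440.
Permutations of [n] avoiding any single length-3 pattern are counted by C_n; here n = 9. So B = C_9 = 4862.
A − B = 2674440 − 4862 = 2669578.

2669578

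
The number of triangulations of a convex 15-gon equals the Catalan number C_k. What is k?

A convex 15-gon is triangulated into 13 triangles, and the number of such triangulations is the Catalan number C_{15−2} = C_13.

13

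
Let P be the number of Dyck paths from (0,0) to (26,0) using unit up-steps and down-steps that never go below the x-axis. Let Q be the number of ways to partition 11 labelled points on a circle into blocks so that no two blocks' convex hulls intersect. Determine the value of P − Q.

684114

Paths of 13 up- and 13 down-steps that never dip below the axis are Dyck paths; their count is C_13. So P = C_13 = 742900.
Non-crossing partitions of an n-element set are counted by C_n; here n = 11. So Q = C_11 = 58786.
P − Q = 742900 − 58786 = 684114.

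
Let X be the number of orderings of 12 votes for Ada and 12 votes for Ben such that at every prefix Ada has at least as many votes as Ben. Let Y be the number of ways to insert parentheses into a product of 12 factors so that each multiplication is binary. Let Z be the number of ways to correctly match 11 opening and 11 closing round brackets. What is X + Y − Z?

208012

Reading a vote for the leader as '(' and for the other as ')' turns such a sequence into a balanced string of 12 pairs, so the count is C_12. So X = C_12 = 208012.
Parenthesizations of m factors correspond to full binary trees with m leaves, counted by C_{m−1}; m = 12 gives C_11. So Y = C_11 = 58786.
With 11 pairs the number of balanced bracket strings is the Catalan number C_11. So Z = C_11 = 58786.
X + Y − Z = 208012 + 58786 − 58786 = 208012.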